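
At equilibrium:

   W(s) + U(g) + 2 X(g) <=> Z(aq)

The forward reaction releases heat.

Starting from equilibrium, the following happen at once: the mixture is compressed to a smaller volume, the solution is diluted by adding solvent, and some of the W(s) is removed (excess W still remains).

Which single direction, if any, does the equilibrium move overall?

Gas moles: reactants 3, products 0 (Δn_gas = -3). Compression shifts the system toward the side with fewer moles of gas — to the right.
Dilution lowers every aqueous concentration by the same factor. Δn_aq = 1 − 0 = +1, so the system shifts toward the side with more dissolved moles — to the right.
W is a pure solid; its activity is 1 regardless of amount, so Q is unaffected — no shift from this change.
Only the nonzero effect(s) matter; the net shift is to the right.

right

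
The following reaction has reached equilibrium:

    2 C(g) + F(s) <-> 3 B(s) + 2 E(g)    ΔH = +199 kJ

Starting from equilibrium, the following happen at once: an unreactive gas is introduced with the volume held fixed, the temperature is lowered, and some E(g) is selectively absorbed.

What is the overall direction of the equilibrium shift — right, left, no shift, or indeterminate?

At constant volume, adding an inert gas leaves every reacting species' partial pressure unchanged, so Q is unchanged — no shift from this change.
The forward reaction is endothermic. Lowering T favours the exothermic direction — shift to the left.
Removing E (g), a product, drives the reaction to the right.
The individual effects push in opposite directions; without quantitative information the net direction cannot be determined.

cannot be determined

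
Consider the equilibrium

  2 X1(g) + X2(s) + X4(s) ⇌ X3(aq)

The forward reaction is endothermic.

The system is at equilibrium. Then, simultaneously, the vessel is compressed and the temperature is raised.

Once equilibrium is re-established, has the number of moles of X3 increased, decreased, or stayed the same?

Gas moles: reactants 2, products 0 (Δn_gas = -2). Compression shifts the system toward the side with fewer moles of gas — to the right.
The forward reaction is endothermic. Raising T favours the endothermic direction — shift to the right.
The net shift is to the right. X3 is a product, so its amount increases.

increases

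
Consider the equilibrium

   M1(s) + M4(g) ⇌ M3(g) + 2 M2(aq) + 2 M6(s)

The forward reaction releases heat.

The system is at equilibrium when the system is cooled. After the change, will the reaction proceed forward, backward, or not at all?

right

The forward reaction is exothermic. Lowering T favours the exothermic direction — shift to the right.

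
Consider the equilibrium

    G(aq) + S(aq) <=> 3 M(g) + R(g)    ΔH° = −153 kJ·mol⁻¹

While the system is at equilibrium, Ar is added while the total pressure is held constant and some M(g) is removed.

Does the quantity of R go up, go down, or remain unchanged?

increases

Adding inert gas at constant total pressure expands the volume and lowers every reacting partial pressure. With Δn_gas = 4 − 0 = +4, Q moves away from K toward the side with fewer gas moles, so the system shifts toward the side with more gas moles — to the right.
Removing M (g), a product, drives the reaction to the right.
The net shift is to the right. R is a product, so its amount increases.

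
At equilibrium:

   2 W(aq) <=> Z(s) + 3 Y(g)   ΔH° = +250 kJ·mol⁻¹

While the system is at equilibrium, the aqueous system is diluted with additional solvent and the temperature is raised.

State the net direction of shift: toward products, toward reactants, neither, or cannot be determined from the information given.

cannot be determined

Dilution lowers every aqueous concentration by the same factor. Δn_aq = 0 − 2 = -2, so the system shifts toward the side with more dissolved moles — to the left.
The forward reaction is endothermic. Raising T favours the endothermic direction — shift to the right.
The individual effects push in opposite directions; without quantitative information the net direction cannot be determined.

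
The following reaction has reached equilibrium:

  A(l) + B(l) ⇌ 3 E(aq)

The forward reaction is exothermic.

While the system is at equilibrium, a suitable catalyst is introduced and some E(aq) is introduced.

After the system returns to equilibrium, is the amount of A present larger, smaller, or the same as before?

increases

A catalyst speeds both forward and reverse rates equally; it changes neither Q nor K — no shift from this change.
Adding E (aq), a product, drives the reaction to the left.
The net shift is to the left. A is a reactant, so its amount increases.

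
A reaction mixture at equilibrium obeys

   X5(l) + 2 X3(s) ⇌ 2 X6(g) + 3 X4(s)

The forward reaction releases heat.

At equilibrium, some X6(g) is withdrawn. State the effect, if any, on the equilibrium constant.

unchanged

The equilibrium constant depends only on temperature. This perturbation may move the position of equilibrium, but since T is unchanged, K itself is unchanged.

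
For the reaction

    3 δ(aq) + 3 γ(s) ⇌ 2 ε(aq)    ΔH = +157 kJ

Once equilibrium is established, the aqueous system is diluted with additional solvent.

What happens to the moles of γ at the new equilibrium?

Dilution lowers every aqueous concentration by the same factor. Δn_aq = 2 − 3 = -1, so the system shifts toward the side with more dissolved moles — to the left.
The net shift is to the left. γ is a reactant, so its amount increases.

increases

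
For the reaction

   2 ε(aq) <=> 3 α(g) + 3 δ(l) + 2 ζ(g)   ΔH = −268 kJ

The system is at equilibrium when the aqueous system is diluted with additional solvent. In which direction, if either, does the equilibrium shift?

left

Dilution lowers every aqueous concentration by the same factor. Δn_aq = 0 − 2 = -2, so the system shifts toward the side with more dissolved moles — to the left.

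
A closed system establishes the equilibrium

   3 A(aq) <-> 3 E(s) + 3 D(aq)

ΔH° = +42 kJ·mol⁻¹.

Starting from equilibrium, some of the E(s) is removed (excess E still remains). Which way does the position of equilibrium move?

no shift

E is a pure solid; its activity is 1 regardless of amount, so Q is unaffected — no shift from this change.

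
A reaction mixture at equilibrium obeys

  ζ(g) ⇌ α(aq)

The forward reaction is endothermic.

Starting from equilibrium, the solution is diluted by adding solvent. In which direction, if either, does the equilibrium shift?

right

Dilution lowers every aqueous concentration by the same factor. Δn_aq = 1 − 0 = +1, so the system shifts toward the side with more dissolved moles — to the right.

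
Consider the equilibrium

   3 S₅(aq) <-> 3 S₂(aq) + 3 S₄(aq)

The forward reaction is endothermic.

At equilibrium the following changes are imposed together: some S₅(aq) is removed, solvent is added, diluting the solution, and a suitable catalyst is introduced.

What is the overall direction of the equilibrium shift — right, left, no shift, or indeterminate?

cannot be determined

Removing S₅ (aq), a reactant, drives the reaction to the left.
Dilution lowers every aqueous concentration by the same factor. Δn_aq = 6 − 3 = +3, so the system shifts toward the side with more dissolved moles — to the right.
A catalyst speeds both forward and reverse rates equally; it changes neither Q nor K — no shift from this change.
The individual effects push in opposite directions; without quantitative information the net direction cannot be determined.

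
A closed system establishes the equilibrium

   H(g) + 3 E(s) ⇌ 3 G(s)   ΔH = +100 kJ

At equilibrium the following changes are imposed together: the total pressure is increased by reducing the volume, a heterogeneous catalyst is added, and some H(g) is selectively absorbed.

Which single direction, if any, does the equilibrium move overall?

cannot be determined

Gas moles: reactants 1, products 0 (Δn_gas = -1). Compression shifts the system toward the side with fewer moles of gas — to the right.
A catalyst speeds both forward and reverse rates equally; it changes neither Q nor K — no shift from this change.
Removing H (g), a reactant, drives the reaction to the left.
The individual effects push in opposite directions; without quantitative information the net direction cannot be determined.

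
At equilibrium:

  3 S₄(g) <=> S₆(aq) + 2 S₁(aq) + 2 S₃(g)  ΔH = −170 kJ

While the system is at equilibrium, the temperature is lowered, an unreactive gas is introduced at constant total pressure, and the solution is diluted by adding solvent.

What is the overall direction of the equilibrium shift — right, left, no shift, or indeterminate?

cannot be determined

The forward reaction is exothermic. Lowering T favours the exothermic direction — shift to the right.
Adding inert gas at constant total pressure expands the volume and lowers every reacting partial pressure. With Δn_gas = 2 − 3 = -1, Q moves away from K toward the side with fewer gas moles, so the system shifts toward the side with more gas moles — to the left.
Dilution lowers every aqueous concentration by the same factor. Δn_aq = 3 − 0 = +3, so the system shifts toward the side with more dissolved moles — to the right.
The individual effects push in opposite directions; without quantitative information the net direction cannot be determined.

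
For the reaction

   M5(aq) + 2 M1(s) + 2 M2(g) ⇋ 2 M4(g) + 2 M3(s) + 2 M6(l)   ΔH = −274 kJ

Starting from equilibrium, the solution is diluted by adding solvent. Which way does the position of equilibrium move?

left

Dilution lowers every aqueous concentration by the same factor. Δn_aq = 0 − 1 = -1, so the system shifts toward the side with more dissolved moles — to the left.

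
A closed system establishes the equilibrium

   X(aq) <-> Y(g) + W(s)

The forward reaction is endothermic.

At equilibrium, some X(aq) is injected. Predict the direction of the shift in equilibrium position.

Adding X (aq), a reactant, drives the reaction to the right.

right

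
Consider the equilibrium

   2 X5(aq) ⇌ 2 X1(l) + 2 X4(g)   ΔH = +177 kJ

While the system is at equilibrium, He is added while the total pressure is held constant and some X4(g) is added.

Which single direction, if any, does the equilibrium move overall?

Adding inert gas at constant total pressure expands the volume and lowers every reacting partial pressure. With Δn_gas = 2 − 0 = +2, Q moves away from K toward the side with fewer gas moles, so the system shifts toward the side with more gas moles — to the right.
Adding X4 (g), a product, drives the reaction to the left.
The individual effects push in opposite directions; without quantitative information the net direction cannot be determined.

cannot be determined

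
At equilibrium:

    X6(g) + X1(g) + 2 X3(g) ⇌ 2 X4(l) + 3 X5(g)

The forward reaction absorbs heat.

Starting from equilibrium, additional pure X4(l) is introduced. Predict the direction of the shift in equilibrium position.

X4 is a pure liquid; its activity is 1 regardless of amount, so Q is unaffected — no shift from this change.

no shift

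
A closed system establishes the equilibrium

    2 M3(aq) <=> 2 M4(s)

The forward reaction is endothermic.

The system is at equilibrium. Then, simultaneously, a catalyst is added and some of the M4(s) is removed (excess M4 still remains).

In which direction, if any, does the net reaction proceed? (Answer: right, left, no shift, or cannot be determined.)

no shift

A catalyst speeds both forward and reverse rates equally; it changes neither Q nor K — no shift from this change.
M4 is a pure solid; its activity is 1 regardless of amount, so Q is unaffected — no shift from this change.
None of the changes alters Q relative to K, so there is no net shift.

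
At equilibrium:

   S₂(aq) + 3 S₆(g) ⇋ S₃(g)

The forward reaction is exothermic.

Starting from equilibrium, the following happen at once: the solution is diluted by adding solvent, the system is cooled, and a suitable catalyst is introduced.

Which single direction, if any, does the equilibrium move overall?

cannot be determined

Dilution lowers every aqueous concentration by the same factor. Δn_aq = 0 − 1 = -1, so the system shifts toward the side with more dissolved moles — to the left.
The forward reaction is exothermic. Lowering T favours the exothermic direction — shift to the right.
A catalyst speeds both forward and reverse rates equally; it changes neither Q nor K — no shift from this change.
The individual effects push in opposite directions; without quantitative information the net direction cannot be determined.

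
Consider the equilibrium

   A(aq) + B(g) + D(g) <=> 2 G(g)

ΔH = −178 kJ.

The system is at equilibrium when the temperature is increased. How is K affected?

decreases

K depends on temperature via the van 't Hoff relation. The forward reaction is exothermic, so raising T decreases K.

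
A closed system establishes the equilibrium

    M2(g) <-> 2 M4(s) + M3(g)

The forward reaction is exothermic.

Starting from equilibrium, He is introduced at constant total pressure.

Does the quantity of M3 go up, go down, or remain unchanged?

unchanged

Adding inert gas at constant total pressure expands the volume, scaling every reacting partial pressure by the same factor. Δn_gas = 1 − 1 = 0, so Q is unchanged — no shift.
No net shift occurs, so the amount of M3 is unchanged.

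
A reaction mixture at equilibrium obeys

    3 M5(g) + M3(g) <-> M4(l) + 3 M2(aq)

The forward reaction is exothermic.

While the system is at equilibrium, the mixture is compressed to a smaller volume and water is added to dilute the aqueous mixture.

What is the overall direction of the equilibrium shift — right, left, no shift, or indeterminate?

Gas moles: reactants 4, products 0 (Δn_gas = -4). Compression shifts the system toward the side with fewer moles of gas — to the right.
Dilution lowers every aqueous concentration by the same factor. Δn_aq = 3 − 0 = +3, so the system shifts toward the side with more dissolved moles — to the right.
All effects act in the same direction — net shift to the right.

right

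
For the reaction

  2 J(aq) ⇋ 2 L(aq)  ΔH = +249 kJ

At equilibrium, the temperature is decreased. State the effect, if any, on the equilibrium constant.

K depends on temperature via the van 't Hoff relation. The forward reaction is endothermic, so lowering T decreases K.

decreases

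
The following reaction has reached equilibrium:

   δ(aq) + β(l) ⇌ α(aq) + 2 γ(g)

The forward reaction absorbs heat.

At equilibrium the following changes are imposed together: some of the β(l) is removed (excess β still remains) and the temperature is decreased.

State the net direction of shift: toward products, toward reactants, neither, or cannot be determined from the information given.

left

β is a pure liquid; its activity is 1 regardless of amount, so Q is unaffected — no shift from this change.
The forward reaction is endothermic. Lowering T favours the exothermic direction — shift to the left.
Only the nonzero effect(s) matter; the net shift is to the left.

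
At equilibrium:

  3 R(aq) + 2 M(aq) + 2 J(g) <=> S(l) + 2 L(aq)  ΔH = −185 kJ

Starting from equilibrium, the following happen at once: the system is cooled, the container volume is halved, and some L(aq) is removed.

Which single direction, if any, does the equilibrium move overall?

right

The forward reaction is exothermic. Lowering T favours the exothermic direction — shift to the right.
Gas moles: reactants 2, products 0 (Δn_gas = -2). Compression shifts the system toward the side with fewer moles of gas — to the right.
Removing L (aq), a product, drives the reaction to the right.
All effects act in the same direction — net shift to the right.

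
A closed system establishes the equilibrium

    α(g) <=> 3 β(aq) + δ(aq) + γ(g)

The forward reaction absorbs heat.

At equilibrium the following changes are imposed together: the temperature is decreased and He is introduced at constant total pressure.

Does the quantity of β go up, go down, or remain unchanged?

The forward reaction is endothermic. Lowering T favours the exothermic direction — shift to the left.
Adding inert gas at constant total pressure expands the volume, scaling every reacting partial pressure by the same factor. Δn_gas = 1 − 1 = 0, so Q is unchanged — no shift.
The net shift is to the left. β is a product, so its amount decreases.

decreases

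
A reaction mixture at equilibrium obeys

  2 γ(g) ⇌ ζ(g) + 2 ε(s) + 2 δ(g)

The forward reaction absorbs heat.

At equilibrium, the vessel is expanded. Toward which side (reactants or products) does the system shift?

Gas moles: reactants 2, products 3 (Δn_gas = +1). Expansion shifts the system toward the side with more moles of gas — to the right.

right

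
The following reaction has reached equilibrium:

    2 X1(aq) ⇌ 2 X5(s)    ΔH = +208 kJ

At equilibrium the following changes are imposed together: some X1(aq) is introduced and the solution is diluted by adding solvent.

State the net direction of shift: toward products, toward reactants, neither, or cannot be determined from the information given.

cannot be determined

Adding X1 (aq), a reactant, drives the reaction to the right.
Dilution lowers every aqueous concentration by the same factor. Δn_aq = 0 − 2 = -2, so the system shifts toward the side with more dissolved moles — to the left.
The individual effects push in opposite directions; without quantitative information the net direction cannot be determined.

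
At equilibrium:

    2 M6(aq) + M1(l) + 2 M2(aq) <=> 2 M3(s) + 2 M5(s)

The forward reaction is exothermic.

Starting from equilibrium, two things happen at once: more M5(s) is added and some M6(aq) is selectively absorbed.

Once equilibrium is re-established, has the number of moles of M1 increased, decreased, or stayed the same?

increases

M5 is a pure solid; its activity is 1 regardless of amount, so Q is unaffected — no shift from this change.
Removing M6 (aq), a reactant, drives the reaction to the left.
The net shift is to the left. M1 is a reactant, so its amount increases.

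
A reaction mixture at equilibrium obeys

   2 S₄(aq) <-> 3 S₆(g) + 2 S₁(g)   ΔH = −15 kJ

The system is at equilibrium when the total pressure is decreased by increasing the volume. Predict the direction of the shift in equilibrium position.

right

Gas moles: reactants 0, products 5 (Δn_gas = +5). Expansion shifts the system toward the side with more moles of gas — to the right.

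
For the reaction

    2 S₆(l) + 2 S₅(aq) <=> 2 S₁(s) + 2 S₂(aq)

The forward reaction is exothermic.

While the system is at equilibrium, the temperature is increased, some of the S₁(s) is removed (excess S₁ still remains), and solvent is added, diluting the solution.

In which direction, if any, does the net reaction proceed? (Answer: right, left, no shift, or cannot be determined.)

left

The forward reaction is exothermic. Raising T favours the endothermic direction — shift to the left.
S₁ is a pure solid; its activity is 1 regardless of amount, so Q is unaffected — no shift from this change.
Dilution scales every aqueous concentration by the same factor. Δn_aq = 2 − 2 = 0, so Q is unchanged — no shift.
Only the nonzero effect(s) matter; the net shift is to the left.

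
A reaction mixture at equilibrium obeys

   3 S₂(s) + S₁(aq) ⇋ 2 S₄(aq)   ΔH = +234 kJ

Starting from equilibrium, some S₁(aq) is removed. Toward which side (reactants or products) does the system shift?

left

Removing S₁ (aq), a reactant, drives the reaction to the left.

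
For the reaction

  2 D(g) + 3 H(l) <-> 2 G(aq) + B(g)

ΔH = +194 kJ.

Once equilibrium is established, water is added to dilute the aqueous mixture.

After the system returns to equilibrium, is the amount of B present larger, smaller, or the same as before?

increases

Dilution lowers every aqueous concentration by the same factor. Δn_aq = 2 − 0 = +2, so the system shifts toward the side with more dissolved moles — to the right.
The net shift is to the right. B is a product, so its amount increases.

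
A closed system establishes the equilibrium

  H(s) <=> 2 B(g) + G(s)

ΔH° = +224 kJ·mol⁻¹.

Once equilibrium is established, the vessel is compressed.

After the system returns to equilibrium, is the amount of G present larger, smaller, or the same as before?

Gas moles: reactants 0, products 2 (Δn_gas = +2). Compression shifts the system toward the side with fewer moles of gas — to the left.
The net shift is to the left. G is a product, so its amount decreases.

decreases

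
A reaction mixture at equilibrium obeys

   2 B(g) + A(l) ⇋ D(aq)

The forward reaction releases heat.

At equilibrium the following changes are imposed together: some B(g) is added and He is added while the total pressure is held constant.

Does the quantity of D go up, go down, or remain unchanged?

cannot be determined

Adding B (g), a reactant, drives the reaction to the right.
Adding inert gas at constant total pressure expands the volume and lowers every reacting partial pressure. With Δn_gas = 0 − 2 = -2, Q moves away from K toward the side with fewer gas moles, so the system shifts toward the side with more gas moles — to the left.
The two effects oppose each other, so the net shift — and hence the change in D — cannot be determined from the given information.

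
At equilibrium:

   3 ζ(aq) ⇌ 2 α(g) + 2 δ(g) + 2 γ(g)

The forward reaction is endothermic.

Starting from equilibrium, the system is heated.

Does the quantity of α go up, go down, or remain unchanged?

increases

The forward reaction is endothermic. Raising T favours the endothermic direction — shift to the right.
The net shift is to the right. α is a product, so its amount increases.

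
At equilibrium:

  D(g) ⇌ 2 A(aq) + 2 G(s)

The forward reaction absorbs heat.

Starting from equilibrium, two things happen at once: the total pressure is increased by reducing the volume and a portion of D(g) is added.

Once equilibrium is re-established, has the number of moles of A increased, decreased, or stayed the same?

increases

Gas moles: reactants 1, products 0 (Δn_gas = -1). Compression shifts the system toward the side with fewer moles of gas — to the right.
Adding D (g), a reactant, drives the reaction to the right.
The net shift is to the right. A is a product, so its amount increases.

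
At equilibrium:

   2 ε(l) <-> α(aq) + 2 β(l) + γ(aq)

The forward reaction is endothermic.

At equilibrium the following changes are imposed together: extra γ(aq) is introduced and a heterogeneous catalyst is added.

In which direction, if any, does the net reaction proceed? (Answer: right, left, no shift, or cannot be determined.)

left

Adding γ (aq), a product, drives the reaction to the left.
A catalyst speeds both forward and reverse rates equally; it changes neither Q nor K — no shift from this change.
Only the nonzero effect(s) matter; the net shift is to the left.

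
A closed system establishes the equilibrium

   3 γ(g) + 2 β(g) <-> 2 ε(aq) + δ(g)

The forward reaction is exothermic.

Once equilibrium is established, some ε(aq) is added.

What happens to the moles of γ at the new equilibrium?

Adding ε (aq), a product, drives the reaction to the left.
The net shift is to the left. γ is a reactant, so its amount increases.

increases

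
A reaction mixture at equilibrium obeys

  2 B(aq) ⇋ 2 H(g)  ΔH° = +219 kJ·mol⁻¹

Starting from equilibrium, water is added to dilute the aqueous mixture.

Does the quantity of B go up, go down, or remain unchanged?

increases

Dilution lowers every aqueous concentration by the same factor. Δn_aq = 0 − 2 = -2, so the system shifts toward the side with more dissolved moles — to the left.
The net shift is to the left. B is a reactant, so its amount increases.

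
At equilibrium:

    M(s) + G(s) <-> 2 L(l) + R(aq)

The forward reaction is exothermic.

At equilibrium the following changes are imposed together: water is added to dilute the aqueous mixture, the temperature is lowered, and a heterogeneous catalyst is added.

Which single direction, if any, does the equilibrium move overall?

Dilution lowers every aqueous concentration by the same factor. Δn_aq = 1 − 0 = +1, so the system shifts toward the side with more dissolved moles — to the right.
The forward reaction is exothermic. Lowering T favours the exothermic direction — shift to the right.
A catalyst speeds both forward and reverse rates equally; it changes neither Q nor K — no shift from this change.
Only the nonzero effect(s) matter; the net shift is to the right.

right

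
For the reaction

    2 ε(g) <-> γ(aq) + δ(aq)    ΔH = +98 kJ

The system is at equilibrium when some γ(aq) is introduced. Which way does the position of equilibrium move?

left

Adding γ (aq), a product, drives the reaction to the left.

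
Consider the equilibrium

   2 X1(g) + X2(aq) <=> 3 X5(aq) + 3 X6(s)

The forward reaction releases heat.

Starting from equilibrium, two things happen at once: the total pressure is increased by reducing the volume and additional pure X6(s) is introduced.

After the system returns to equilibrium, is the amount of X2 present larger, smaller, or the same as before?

Gas moles: reactants 2, products 0 (Δn_gas = -2). Compression shifts the system toward the side with fewer moles of gas — to the right.
X6 is a pure solid; its activity is 1 regardless of amount, so Q is unaffected — no shift from this change.
The net shift is to the right. X2 is a reactant, so its amount decreases.

decreases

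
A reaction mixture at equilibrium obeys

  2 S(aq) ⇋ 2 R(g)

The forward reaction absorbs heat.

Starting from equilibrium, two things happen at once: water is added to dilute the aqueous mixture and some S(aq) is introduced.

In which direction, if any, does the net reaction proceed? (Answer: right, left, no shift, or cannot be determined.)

Dilution lowers every aqueous concentration by the same factor. Δn_aq = 0 − 2 = -2, so the system shifts toward the side with more dissolved moles — to the left.
Adding S (aq), a reactant, drives the reaction to the right.
The individual effects push in opposite directions; without quantitative information the net direction cannot be determined.

cannot be determined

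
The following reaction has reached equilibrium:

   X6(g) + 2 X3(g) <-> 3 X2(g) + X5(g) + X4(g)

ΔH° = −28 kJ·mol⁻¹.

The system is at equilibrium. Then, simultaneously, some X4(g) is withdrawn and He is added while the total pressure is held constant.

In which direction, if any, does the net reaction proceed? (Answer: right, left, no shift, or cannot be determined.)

Removing X4 (g), a product, drives the reaction to the right.
Adding inert gas at constant total pressure expands the volume and lowers every reacting partial pressure. With Δn_gas = 5 − 3 = +2, Q moves away from K toward the side with fewer gas moles, so the system shifts toward the side with more gas moles — to the right.
All effects act in the same direction — net shift to the right.

right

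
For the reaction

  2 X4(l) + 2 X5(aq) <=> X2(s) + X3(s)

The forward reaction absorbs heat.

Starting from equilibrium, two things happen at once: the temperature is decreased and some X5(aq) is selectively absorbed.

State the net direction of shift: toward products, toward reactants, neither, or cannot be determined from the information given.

left

The forward reaction is endothermic. Lowering T favours the exothermic direction — shift to the left.
Removing X5 (aq), a reactant, drives the reaction to the left.
All effects act in the same direction — net shift to the left.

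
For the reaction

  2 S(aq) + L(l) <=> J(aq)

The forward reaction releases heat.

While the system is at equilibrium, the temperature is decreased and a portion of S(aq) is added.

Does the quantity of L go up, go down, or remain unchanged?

The forward reaction is exothermic. Lowering T favours the exothermic direction — shift to the right.
Adding S (aq), a reactant, drives the reaction to the right.
The net shift is to the right. L is a reactant, so its amount decreases.

decreases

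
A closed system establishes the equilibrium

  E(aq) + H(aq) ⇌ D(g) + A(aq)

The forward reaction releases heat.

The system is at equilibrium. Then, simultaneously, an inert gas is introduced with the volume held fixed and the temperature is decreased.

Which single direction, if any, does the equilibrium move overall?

At constant volume, adding an inert gas leaves every reacting species' partial pressure unchanged, so Q is unchanged — no shift from this change.
The forward reaction is exothermic. Lowering T favours the exothermic direction — shift to the right.
Only the nonzero effect(s) matter; the net shift is to the right.

right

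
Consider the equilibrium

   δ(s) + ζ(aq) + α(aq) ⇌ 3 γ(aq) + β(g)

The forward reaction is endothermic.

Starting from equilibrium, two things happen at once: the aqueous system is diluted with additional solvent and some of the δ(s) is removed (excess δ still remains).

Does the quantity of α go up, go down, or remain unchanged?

decreases

Dilution lowers every aqueous concentration by the same factor. Δn_aq = 3 − 2 = +1, so the system shifts toward the side with more dissolved moles — to the right.
δ is a pure solid; its activity is 1 regardless of amount, so Q is unaffected — no shift from this change.
The net shift is to the right. α is a reactant, so its amount decreases.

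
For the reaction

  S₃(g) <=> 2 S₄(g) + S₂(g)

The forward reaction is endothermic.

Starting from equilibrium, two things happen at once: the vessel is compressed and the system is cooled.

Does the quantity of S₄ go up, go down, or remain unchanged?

Gas moles: reactants 1, products 3 (Δn_gas = +2). Compression shifts the system toward the side with fewer moles of gas — to the left.
The forward reaction is endothermic. Lowering T favours the exothermic direction — shift to the left.
The net shift is to the left. S₄ is a product, so its amount decreases.

decreases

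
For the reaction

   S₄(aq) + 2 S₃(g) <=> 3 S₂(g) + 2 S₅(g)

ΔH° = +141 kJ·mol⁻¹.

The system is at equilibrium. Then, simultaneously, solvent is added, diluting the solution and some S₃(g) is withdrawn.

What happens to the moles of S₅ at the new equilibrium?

Dilution lowers every aqueous concentration by the same factor. Δn_aq = 0 − 1 = -1, so the system shifts toward the side with more dissolved moles — to the left.
Removing S₃ (g), a reactant, drives the reaction to the left.
The net shift is to the left. S₅ is a product, so its amount decreases.

decreases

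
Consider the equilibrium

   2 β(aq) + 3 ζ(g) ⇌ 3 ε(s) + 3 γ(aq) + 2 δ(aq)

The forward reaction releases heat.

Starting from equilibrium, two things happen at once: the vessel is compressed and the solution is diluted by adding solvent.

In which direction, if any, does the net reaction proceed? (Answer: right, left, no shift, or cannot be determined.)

Gas moles: reactants 3, products 0 (Δn_gas = -3). Compression shifts the system toward the side with fewer moles of gas — to the right.
Dilution lowers every aqueous concentration by the same factor. Δn_aq = 5 − 2 = +3, so the system shifts toward the side with more dissolved moles — to the right.
All effects act in the same direction — net shift to the right.

right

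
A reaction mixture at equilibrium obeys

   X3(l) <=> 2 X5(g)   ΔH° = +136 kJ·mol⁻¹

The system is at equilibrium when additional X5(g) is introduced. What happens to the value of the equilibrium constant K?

unchanged

The equilibrium constant depends only on temperature. This perturbation may move the position of equilibrium, but since T is unchanged, K itself is unchanged.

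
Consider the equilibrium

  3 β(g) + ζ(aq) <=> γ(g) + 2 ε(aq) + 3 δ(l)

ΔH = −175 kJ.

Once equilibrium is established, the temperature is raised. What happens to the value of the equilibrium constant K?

decreases

K depends on temperature via the van 't Hoff relation. The forward reaction is exothermic, so raising T decreases K.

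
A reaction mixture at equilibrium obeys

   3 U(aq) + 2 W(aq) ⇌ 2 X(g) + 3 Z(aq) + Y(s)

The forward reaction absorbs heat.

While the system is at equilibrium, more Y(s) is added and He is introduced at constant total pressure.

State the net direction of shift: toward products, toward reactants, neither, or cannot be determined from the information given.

Y is a pure solid; its activity is 1 regardless of amount, so Q is unaffected — no shift from this change.
Adding inert gas at constant total pressure expands the volume and lowers every reacting partial pressure. With Δn_gas = 2 − 0 = +2, Q moves away from K toward the side with fewer gas moles, so the system shifts toward the side with more gas moles — to the right.
Only the nonzero effect(s) matter; the net shift is to the right.

right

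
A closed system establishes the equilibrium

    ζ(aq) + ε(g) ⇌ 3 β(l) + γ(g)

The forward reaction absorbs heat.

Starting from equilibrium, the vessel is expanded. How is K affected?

unchanged

The equilibrium constant depends only on temperature. This perturbation changes neither the position of equilibrium nor K.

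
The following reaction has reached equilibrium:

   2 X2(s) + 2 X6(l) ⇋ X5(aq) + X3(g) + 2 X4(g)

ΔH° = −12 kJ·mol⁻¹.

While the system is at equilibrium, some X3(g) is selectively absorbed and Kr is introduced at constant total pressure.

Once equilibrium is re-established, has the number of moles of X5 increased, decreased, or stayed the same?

increases

Removing X3 (g), a product, drives the reaction to the right.
Adding inert gas at constant total pressure expands the volume and lowers every reacting partial pressure. With Δn_gas = 3 − 0 = +3, Q moves away from K toward the side with fewer gas moles, so the system shifts toward the side with more gas moles — to the right.
The net shift is to the right. X5 is a product, so its amount increases.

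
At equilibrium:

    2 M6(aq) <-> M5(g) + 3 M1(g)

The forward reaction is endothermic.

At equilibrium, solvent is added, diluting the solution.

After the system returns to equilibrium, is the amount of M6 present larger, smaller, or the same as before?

Dilution lowers every aqueous concentration by the same factor. Δn_aq = 0 − 2 = -2, so the system shifts toward the side with more dissolved moles — to the left.
The net shift is to the left. M6 is a reactant, so its amount increases.

increases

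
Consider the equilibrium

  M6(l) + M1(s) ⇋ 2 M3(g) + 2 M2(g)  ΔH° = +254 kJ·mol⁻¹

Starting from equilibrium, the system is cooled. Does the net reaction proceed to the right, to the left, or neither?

The forward reaction is endothermic. Lowering T favours the exothermic direction — shift to the left.

left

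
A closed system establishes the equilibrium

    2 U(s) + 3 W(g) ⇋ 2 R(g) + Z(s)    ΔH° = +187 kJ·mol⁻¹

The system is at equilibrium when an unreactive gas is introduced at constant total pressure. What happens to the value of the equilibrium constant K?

unchanged

The equilibrium constant depends only on temperature. This perturbation may move the position of equilibrium, but since T is unchanged, K itself is unchanged.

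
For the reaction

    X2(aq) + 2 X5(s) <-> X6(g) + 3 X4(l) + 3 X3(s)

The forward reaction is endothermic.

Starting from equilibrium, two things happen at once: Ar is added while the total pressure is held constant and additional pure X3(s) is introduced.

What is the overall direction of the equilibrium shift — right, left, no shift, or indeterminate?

Adding inert gas at constant total pressure expands the volume and lowers every reacting partial pressure. With Δn_gas = 1 − 0 = +1, Q moves away from K toward the side with fewer gas moles, so the system shifts toward the side with more gas moles — to the right.
X3 is a pure solid; its activity is 1 regardless of amount, so Q is unaffected — no shift from this change.
Only the nonzero effect(s) matter; the net shift is to the right.

right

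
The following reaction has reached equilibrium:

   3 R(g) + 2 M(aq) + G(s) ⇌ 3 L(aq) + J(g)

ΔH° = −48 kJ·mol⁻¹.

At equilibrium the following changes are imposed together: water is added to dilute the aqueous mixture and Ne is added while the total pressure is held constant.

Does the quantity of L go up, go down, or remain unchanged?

cannot be determined

Dilution lowers every aqueous concentration by the same factor. Δn_aq = 3 − 2 = +1, so the system shifts toward the side with more dissolved moles — to the right.
Adding inert gas at constant total pressure expands the volume and lowers every reacting partial pressure. With Δn_gas = 1 − 3 = -2, Q moves away from K toward the side with fewer gas moles, so the system shifts toward the side with more gas moles — to the left.
The two effects oppose each other, so the net shift — and hence the change in L — cannot be determined from the given information.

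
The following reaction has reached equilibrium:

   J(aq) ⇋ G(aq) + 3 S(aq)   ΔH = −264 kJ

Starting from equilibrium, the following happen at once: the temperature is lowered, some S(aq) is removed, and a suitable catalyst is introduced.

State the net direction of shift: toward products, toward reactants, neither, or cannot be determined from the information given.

right

The forward reaction is exothermic. Lowering T favours the exothermic direction — shift to the right.
Removing S (aq), a product, drives the reaction to the right.
A catalyst speeds both forward and reverse rates equally; it changes neither Q nor K — no shift from this change.
Only the nonzero effect(s) matter; the net shift is to the right.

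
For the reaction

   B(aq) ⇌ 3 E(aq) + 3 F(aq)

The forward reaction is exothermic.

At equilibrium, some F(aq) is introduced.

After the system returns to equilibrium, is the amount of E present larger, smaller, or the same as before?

Adding F (aq), a product, drives the reaction to the left.
The net shift is to the left. E is a product, so its amount decreases.

decreases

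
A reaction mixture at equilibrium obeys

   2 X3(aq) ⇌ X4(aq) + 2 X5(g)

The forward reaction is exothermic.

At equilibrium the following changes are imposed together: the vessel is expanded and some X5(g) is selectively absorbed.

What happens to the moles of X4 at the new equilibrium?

Gas moles: reactants 0, products 2 (Δn_gas = +2). Expansion shifts the system toward the side with more moles of gas — to the right.
Removing X5 (g), a product, drives the reaction to the right.
The net shift is to the right. X4 is a product, so its amount increases.

increases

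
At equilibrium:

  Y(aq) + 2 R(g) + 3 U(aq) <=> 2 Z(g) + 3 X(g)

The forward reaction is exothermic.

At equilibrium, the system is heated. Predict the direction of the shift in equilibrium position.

The forward reaction is exothermic. Raising T favours the endothermic direction — shift to the left.

left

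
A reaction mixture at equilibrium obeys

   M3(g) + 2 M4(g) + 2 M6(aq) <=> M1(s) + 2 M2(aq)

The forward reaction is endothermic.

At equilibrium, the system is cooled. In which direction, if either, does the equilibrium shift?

The forward reaction is endothermic. Lowering T favours the exothermic direction — shift to the left.

left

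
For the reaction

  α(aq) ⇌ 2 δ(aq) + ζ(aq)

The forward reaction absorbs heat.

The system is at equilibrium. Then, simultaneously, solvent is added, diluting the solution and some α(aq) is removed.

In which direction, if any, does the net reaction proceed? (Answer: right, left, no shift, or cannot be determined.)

cannot be determined

Dilution lowers every aqueous concentration by the same factor. Δn_aq = 3 − 1 = +2, so the system shifts toward the side with more dissolved moles — to the right.
Removing α (aq), a reactant, drives the reaction to the left.
The individual effects push in opposite directions; without quantitative information the net direction cannot be determined.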